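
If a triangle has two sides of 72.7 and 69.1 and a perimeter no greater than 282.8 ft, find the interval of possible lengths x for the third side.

3.6 < x ≤ 141.0 ft

Triangle inequality alone gives 3.6 < x < 141.8.
The perimeter condition gives x ≤ 282.8 − 72.7 − 69.1 = 141.0.
Intersecting the two: 3.6 < x ≤ 141.0.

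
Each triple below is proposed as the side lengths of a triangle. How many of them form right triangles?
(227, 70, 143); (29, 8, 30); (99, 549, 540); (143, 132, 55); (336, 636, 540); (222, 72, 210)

4

(227,70,143): 70+143 ≤ 227, not a triangle
(29,8,30): 8²+29² = 905 > 900 = 30² → acute
(99,549,540): 99²+540² = 301401 = 549² → right
(143,132,55): 55²+132² = 20449 = 143² → right
(336,636,540): 336²+540² = 404496 = 636² → right
(222,72,210): 72²+210² = 49284 = 222² → right
4 of the 6 are right.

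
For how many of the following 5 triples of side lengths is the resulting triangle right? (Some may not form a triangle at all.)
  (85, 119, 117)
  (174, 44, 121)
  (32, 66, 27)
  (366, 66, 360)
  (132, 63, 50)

1

(85,119,117): 85²+117² = 20914 > 14161 = 119² → acute
(174,44,121): 44+121 ≤ 174, not a triangle
(32,66,27): 27+32 ≤ 66, not a triangle
(366,66,360): 66²+360² = 133956 = 366² → right
(132,63,50): 50+63 ≤ 132, not a triangle
1 of the 5 is right.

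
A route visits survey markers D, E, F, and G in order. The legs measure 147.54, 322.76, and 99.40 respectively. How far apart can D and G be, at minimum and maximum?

The maximum is all hops collinear in one direction: 147.54 + 322.76 + 99.40 = 569.70.
The longest hop is 322.76; the others sum to 246.94. Folding the others back against it leaves at least 322.76 − 246.94 = 75.82.

75.82 ≤ DG ≤ 569.70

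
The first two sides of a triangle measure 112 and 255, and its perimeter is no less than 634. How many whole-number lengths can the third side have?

Triangle inequality: 143 < x < 367. Perimeter ≥ 634 gives x ≥ 634 − 112 − 255 = 267.
So 267 ≤ x < 367; integers 267 through 366: 100 values.

100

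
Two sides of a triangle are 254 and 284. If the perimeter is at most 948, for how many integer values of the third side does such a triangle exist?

380

Triangle inequality: 30 < x < 538. Perimeter ≤ 948 gives x ≤ 948 − 254 − 284 = 410.
So 30 < x ≤ 410; integers 31 through 410: 380 values.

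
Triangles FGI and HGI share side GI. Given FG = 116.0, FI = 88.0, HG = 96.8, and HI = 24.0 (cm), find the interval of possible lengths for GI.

72.8 < GI < 120.8

From triangle FGI: |116.0 − 88.0| < GI < 116.0 + 88.0, i.e. 28.0 < GI < 204.0.
From triangle HGI: 72.8 < GI < 120.8.
Both must hold, so GI lies in the intersection.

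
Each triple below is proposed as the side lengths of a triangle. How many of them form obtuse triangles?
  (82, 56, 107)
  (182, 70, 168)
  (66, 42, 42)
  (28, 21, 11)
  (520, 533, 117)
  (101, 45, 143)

(82,56,107): 56²+82² = 9860 < 11449 = 107² → obtuse
(182,70,168): 70²+168² = 33124 = 182² → right
(66,42,42): 42²+42² = 3528 < 4356 = 66² → obtuse
(28,21,11): 11²+21² = 562 < 784 = 28² → obtuse
(520,533,117): 117²+520² = 284089 = 533² → right
(101,45,143): 45²+101² = 12226 < 20449 = 143² → obtuse
4 of the 6 are obtuse.

4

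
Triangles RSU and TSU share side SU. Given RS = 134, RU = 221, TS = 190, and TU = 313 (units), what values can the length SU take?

From triangle RSU: |134 − 221| < SU < 134 + 221, i.e. 87 < SU < 355.
From triangle TSU: 123 < SU < 503.
Both must hold, so SU lies in the intersection.

123 < SU < 355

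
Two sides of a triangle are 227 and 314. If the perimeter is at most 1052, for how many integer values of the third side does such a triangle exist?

Triangle inequality: 87 < x < 541. Perimeter ≤ 1052 gives x ≤ 1052 − 227 − 314 = 511.
So 87 < x ≤ 511; integers 88 through 511: 424 values.

424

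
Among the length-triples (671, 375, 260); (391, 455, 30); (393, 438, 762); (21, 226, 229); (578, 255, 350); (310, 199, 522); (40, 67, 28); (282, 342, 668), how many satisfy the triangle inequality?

4

(260,375,671): 260+375 ≤ 671 → not valid
(30,391,455): 30+391 ≤ 455 → not valid
(393,438,762): 393+438 > 762 → valid
(21,226,229): 21+226 > 229 → valid
(255,350,578): 255+350 > 578 → valid
(199,310,522): 199+310 ≤ 522 → not valid
(28,40,67): 28+40 > 67 → valid
(282,342,668): 282+342 ≤ 668 → not valid
4 of the 8 triples form a triangle.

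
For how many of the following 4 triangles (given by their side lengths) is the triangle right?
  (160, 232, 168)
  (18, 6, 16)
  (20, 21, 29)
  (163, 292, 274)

2

(160,232,168): 160²+168² = 53824 = 232² → right
(18,6,16): 6²+16² = 292 < 324 = 18² → obtuse
(20,21,29): 20²+21² = 841 = 29² → right
(163,292,274): 163²+274² = 101645 > 85264 = 292² → acute
2 of the 4 are right.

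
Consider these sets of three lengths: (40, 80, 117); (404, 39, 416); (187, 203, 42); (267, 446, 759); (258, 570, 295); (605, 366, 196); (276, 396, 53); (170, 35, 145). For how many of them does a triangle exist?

4

(40,80,117): 40+80 > 117 → valid
(39,404,416): 39+404 > 416 → valid
(42,187,203): 42+187 > 203 → valid
(267,446,759): 267+446 ≤ 759 → not valid
(258,295,570): 258+295 ≤ 570 → not valid
(196,366,605): 196+366 ≤ 605 → not valid
(53,276,396): 53+276 ≤ 396 → not valid
(35,145,170): 35+145 > 170 → valid
4 of the 8 triples form a triangle.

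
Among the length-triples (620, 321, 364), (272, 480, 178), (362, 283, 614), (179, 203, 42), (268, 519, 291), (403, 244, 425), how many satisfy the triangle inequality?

(321,364,620): 321+364 > 620 → valid
(178,272,480): 178+272 ≤ 480 → not valid
(283,362,614): 283+362 > 614 → valid
(42,179,203): 42+179 > 203 → valid
(268,291,519): 268+291 > 519 → valid
(244,403,425): 244+403 > 425 → valid
5 of the 6 triples form a triangle.

5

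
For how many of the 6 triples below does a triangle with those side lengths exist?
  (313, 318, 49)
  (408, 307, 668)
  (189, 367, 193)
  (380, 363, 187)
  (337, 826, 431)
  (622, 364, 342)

5

(49,313,318): 49+313 > 318 → valid
(307,408,668): 307+408 > 668 → valid
(189,193,367): 189+193 > 367 → valid
(187,363,380): 187+363 > 380 → valid
(337,431,826): 337+431 ≤ 826 → not valid
(342,364,622): 342+364 > 622 → valid
5 of the 6 triples form a triangle.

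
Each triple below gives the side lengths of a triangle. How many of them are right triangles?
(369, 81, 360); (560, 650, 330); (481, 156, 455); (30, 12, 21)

3

(369,81,360): 81²+360² = 136161 = 369² → right
(560,650,330): 330²+560² = 422500 = 650² → right
(481,156,455): 156²+455² = 231361 = 481² → right
(30,12,21): 12²+21² = 585 < 900 = 30² → obtuse
3 of the 4 are right.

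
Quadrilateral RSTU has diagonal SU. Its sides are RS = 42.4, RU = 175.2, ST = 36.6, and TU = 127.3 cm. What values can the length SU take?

From triangle RSU: |42.4 − 175.2| < SU < 42.4 + 175.2, i.e. 132.8 < SU < 217.6.
From triangle TSU: 90.7 < SU < 163.9.
Both must hold, so SU lies in the intersection.

132.8 < SU < 163.9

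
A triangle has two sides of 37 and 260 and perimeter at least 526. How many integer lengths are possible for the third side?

Triangle inequality: 223 < x < 297. Perimeter ≥ 526 gives x ≥ 526 − 37 − 260 = 229.
So 229 ≤ x < 297; integers 229 through 296: 68 values.

68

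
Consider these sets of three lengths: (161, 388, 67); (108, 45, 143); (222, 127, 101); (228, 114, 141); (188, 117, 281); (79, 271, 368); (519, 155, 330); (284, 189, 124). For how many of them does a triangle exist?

5

(67,161,388): 67+161 ≤ 388 → not valid
(45,108,143): 45+108 > 143 → valid
(101,127,222): 101+127 > 222 → valid
(114,141,228): 114+141 > 228 → valid
(117,188,281): 117+188 > 281 → valid
(79,271,368): 79+271 ≤ 368 → not valid
(155,330,519): 155+330 ≤ 519 → not valid
(124,189,284): 124+189 > 284 → valid
5 of the 8 triples form a triangle.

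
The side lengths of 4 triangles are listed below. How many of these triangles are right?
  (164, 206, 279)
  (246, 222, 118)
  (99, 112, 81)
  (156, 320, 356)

(164,206,279): 164²+206² = 69332 < 77841 = 279² → obtuse
(246,222,118): 118²+222² = 63208 > 60516 = 246² → acute
(99,112,81): 81²+99² = 16362 > 12544 = 112² → acute
(156,320,356): 156²+320² = 126736 = 356² → right
1 of the 4 is right.

1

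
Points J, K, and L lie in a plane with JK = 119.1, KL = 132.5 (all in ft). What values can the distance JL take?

By the triangle inequality, |119.1 − 132.5| ≤ JL ≤ 119.1 + 132.5.

13.4 ≤ JL ≤ 251.6 ft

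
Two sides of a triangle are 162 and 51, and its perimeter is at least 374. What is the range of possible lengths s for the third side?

Triangle inequality alone gives 111 < s < 213.
The perimeter condition gives s ≥ 374 − 162 − 51 = 161.
Intersecting the two: 161 ≤ s < 213.

161 ≤ s < 213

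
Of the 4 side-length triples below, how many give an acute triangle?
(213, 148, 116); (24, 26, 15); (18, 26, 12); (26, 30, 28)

2

(213,148,116): 116²+148² = 35360 < 45369 = 213² → obtuse
(24,26,15): 15²+24² = 801 > 676 = 26² → acute
(18,26,12): 12²+18² = 468 < 676 = 26² → obtuse
(26,30,28): 26²+28² = 1460 > 900 = 30² → acute
2 of the 4 are acute.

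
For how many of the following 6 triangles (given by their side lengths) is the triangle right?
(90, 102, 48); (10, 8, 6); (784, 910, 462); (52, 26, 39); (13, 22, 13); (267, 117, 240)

4

(90,102,48): 48²+90² = 10404 = 102² → right
(10,8,6): 6²+8² = 100 = 10² → right
(784,910,462): 462²+784² = 828100 = 910² → right
(52,26,39): 26²+39² = 2197 < 2704 = 52² → obtuse
(13,22,13): 13²+13² = 338 < 484 = 22² → obtuse
(267,117,240): 117²+240² = 71289 = 267² → right
4 of the 6 are right.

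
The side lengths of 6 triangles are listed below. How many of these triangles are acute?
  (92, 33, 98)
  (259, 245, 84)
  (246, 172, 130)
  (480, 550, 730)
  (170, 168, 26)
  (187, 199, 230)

1

(92,33,98): 33²+92² = 9553 < 9604 = 98² → obtuse
(259,245,84): 84²+245² = 67081 = 259² → right
(246,172,130): 130²+172² = 46484 < 60516 = 246² → obtuse
(480,550,730): 480²+550² = 532900 = 730² → right
(170,168,26): 26²+168² = 28900 = 170² → right
(187,199,230): 187²+199² = 74570 > 52900 = 230² → acute
1 of the 6 is acute.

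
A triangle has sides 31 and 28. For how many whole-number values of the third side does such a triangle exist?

55

The third side lies in the open interval (3, 59).
Integers from 4 to 58 inclusive: 58 − 4 + 1 = 55.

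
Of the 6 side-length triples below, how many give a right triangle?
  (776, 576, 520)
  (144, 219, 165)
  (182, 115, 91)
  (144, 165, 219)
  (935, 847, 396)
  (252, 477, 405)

5

(776,576,520): 520²+576² = 602176 = 776² → right
(144,219,165): 144²+165² = 47961 = 219² → right
(182,115,91): 91²+115² = 21506 < 33124 = 182² → obtuse
(144,165,219): 144²+165² = 47961 = 219² → right
(935,847,396): 396²+847² = 874225 = 935² → right
(252,477,405): 252²+405² = 227529 = 477² → right
5 of the 6 are right.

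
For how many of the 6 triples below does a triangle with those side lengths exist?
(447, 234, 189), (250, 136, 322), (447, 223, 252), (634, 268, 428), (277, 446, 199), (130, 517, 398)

(189,234,447): 189+234 ≤ 447 → not valid
(136,250,322): 136+250 > 322 → valid
(223,252,447): 223+252 > 447 → valid
(268,428,634): 268+428 > 634 → valid
(199,277,446): 199+277 > 446 → valid
(130,398,517): 130+398 > 517 → valid
5 of the 6 triples form a triangle.

5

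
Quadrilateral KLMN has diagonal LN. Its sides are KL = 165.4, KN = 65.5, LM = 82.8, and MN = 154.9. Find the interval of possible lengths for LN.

From triangle KLN: |165.4 − 65.5| < LN < 165.4 + 65.5, i.e. 99.9 < LN < 230.9.
From triangle MLN: 72.1 < LN < 237.7.
Both must hold, so LN lies in the intersection.

99.9 < LN < 230.9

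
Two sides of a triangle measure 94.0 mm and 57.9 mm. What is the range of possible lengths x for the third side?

36.1 < x < 151.9

By the triangle inequality, x must be less than 94.0 + 57.9 = 151.9 and greater than |94.0 − 57.9| = 36.1.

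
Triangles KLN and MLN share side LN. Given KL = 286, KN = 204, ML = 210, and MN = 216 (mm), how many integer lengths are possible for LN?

343

From triangle KLN: 82 < LN < 490.
From triangle MLN: 6 < LN < 426.
Intersection: 82 < LN < 426, so integers 83 through 425: 343 values.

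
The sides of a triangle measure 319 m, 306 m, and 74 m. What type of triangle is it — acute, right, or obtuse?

obtuse

Compare the square of the longest side to the sum of squares of the other two: 74² + 306² = 99112 < 101761 = 319².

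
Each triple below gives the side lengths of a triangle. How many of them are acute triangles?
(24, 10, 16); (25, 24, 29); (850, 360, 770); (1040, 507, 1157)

1

(24,10,16): 10²+16² = 356 < 576 = 24² → obtuse
(25,24,29): 24²+25² = 1201 > 841 = 29² → acute
(850,360,770): 360²+770² = 722500 = 850² → right
(1040,507,1157): 507²+1040² = 1338649 = 1157² → right
1 of the 4 is acute.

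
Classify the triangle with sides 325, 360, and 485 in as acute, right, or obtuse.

Compare the square of the longest side to the sum of squares of the other two: 325² + 360² = 235225 = 485².

right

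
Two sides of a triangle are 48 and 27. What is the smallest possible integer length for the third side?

22

The third side must be strictly greater than |48 − 27| = 21.
The smallest integer above 21 is 22.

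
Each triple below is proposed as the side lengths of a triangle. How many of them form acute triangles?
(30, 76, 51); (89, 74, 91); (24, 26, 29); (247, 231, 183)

3

(30,76,51): 30²+51² = 3501 < 5776 = 76² → obtuse
(89,74,91): 74²+89² = 13397 > 8281 = 91² → acute
(24,26,29): 24²+26² = 1252 > 841 = 29² → acute
(247,231,183): 183²+231² = 86850 > 61009 = 247² → acute
3 of the 4 are acute.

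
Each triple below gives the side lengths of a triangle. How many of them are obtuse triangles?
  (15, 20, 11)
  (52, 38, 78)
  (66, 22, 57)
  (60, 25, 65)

(15,20,11): 11²+15² = 346 < 400 = 20² → obtuse
(52,38,78): 38²+52² = 4148 < 6084 = 78² → obtuse
(66,22,57): 22²+57² = 3733 < 4356 = 66² → obtuse
(60,25,65): 25²+60² = 4225 = 65² → right
3 of the 4 are obtuse.

3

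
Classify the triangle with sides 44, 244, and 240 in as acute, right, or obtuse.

Compare the square of the longest side to the sum of squares of the other two: 44² + 240² = 59536 = 244².

right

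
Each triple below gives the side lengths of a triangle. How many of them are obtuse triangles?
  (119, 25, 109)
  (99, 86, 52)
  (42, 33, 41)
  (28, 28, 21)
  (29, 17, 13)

2

(119,25,109): 25²+109² = 12506 < 14161 = 119² → obtuse
(99,86,52): 52²+86² = 10100 > 9801 = 99² → acute
(42,33,41): 33²+41² = 2770 > 1764 = 42² → acute
(28,28,21): 21²+28² = 1225 > 784 = 28² → acute
(29,17,13): 13²+17² = 458 < 841 = 29² → obtuse
2 of the 5 are obtuse.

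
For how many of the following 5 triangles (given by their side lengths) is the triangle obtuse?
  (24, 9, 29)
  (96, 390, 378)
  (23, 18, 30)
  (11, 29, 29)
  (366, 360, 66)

2

(24,9,29): 9²+24² = 657 < 841 = 29² → obtuse
(96,390,378): 96²+378² = 152100 = 390² → right
(23,18,30): 18²+23² = 853 < 900 = 30² → obtuse
(11,29,29): 11²+29² = 962 > 841 = 29² → acute
(366,360,66): 66²+360² = 133956 = 366² → right
2 of the 5 are obtuse.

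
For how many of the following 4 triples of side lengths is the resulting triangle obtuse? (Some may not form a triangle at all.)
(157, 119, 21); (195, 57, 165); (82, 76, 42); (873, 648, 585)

1

(157,119,21): 21+119 ≤ 157, not a triangle
(195,57,165): 57²+165² = 30474 < 38025 = 195² → obtuse
(82,76,42): 42²+76² = 7540 > 6724 = 82² → acute
(873,648,585): 585²+648² = 762129 = 873² → right
1 of the 4 is obtuse.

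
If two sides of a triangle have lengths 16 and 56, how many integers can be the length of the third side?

The third side lies in the open interval (40, 72).
Integers from 41 to 71 inclusive: 71 − 41 + 1 = 31.

31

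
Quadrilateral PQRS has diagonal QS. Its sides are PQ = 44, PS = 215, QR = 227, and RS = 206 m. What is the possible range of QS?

171 < QS < 259

From triangle PQS: |44 − 215| < QS < 44 + 215, i.e. 171 < QS < 259.
From triangle RQS: 21 < QS < 433.
Both must hold, so QS lies in the intersection.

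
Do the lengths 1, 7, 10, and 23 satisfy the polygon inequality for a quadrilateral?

No

For a quadrilateral, each side must be shorter than the sum of the others.
Here the longest side is 23, but the remaining 3 sides sum to only 18.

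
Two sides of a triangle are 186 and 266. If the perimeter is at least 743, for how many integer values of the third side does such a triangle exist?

161

Triangle inequality: 80 < x < 452. Perimeter ≥ 743 gives x ≥ 743 − 186 − 266 = 291.
So 291 ≤ x < 452; integers 291 through 451: 161 values.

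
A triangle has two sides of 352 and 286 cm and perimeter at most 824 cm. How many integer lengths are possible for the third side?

120

Triangle inequality: 66 < x < 638. Perimeter ≤ 824 gives x ≤ 824 − 352 − 286 = 186.
So 66 < x ≤ 186; integers 67 through 186: 120 values.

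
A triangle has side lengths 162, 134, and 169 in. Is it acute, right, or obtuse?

Compare the square of the longest side to the sum of squares of the other two: 134² + 162² = 44200 > 28561 = 169².

acute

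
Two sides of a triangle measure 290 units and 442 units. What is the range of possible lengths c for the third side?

By the triangle inequality, c must be less than 290 + 442 = 732 and greater than |290 − 442| = 152.

152 < c < 732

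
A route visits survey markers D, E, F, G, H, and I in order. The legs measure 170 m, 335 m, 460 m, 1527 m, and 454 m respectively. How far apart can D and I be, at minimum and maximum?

108 ≤ DI ≤ 2946 m

The maximum is all hops collinear in one direction: 170 + 335 + 460 + 1527 + 454 = 2946.
The longest hop is 1527; the others sum to 1419. Folding the others back against it leaves at least 1527 − 1419 = 108.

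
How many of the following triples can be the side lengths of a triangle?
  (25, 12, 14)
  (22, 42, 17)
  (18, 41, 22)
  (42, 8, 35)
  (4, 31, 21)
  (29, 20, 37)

(12,14,25): 12+14 > 25 → valid
(17,22,42): 17+22 ≤ 42 → not valid
(18,22,41): 18+22 ≤ 41 → not valid
(8,35,42): 8+35 > 42 → valid
(4,21,31): 4+21 ≤ 31 → not valid
(20,29,37): 20+29 > 37 → valid
3 of the 6 triples form a triangle.

3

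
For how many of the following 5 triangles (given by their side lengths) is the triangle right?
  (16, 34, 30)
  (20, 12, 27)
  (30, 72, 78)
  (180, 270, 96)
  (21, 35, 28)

3

(16,34,30): 16²+30² = 1156 = 34² → right
(20,12,27): 12²+20² = 544 < 729 = 27² → obtuse
(30,72,78): 30²+72² = 6084 = 78² → right
(180,270,96): 96²+180² = 41616 < 72900 = 270² → obtuse
(21,35,28): 21²+28² = 1225 = 35² → right
3 of the 5 are right.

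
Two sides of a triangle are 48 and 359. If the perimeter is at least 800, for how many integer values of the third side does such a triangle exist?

14

Triangle inequality: 311 < x < 407. Perimeter ≥ 800 gives x ≥ 800 − 48 − 359 = 393.
So 393 ≤ x < 407; integers 393 through 406: 14 values.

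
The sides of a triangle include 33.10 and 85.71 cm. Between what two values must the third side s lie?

52.61 < s < 118.81

By the triangle inequality, s must be less than 33.10 + 85.71 = 118.81 and greater than |33.10 − 85.71| = 52.61.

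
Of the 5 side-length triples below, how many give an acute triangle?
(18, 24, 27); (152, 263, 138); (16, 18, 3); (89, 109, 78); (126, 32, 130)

(18,24,27): 18²+24² = 900 > 729 = 27² → acute
(152,263,138): 138²+152² = 42148 < 69169 = 263² → obtuse
(16,18,3): 3²+16² = 265 < 324 = 18² → obtuse
(89,109,78): 78²+89² = 14005 > 11881 = 109² → acute
(126,32,130): 32²+126² = 16900 = 130² → right
2 of the 5 are acute.

2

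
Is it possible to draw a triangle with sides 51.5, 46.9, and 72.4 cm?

The longest side is 72.4, and the other two sum to 98.4.
Since 98.4 > 72.4, the triangle inequality holds.

Yes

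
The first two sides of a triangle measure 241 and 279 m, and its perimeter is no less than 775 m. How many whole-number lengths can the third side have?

265

Triangle inequality: 38 < x < 520. Perimeter ≥ 775 gives x ≥ 775 − 241 − 279 = 255.
So 255 ≤ x < 520; integers 255 through 519: 265 values.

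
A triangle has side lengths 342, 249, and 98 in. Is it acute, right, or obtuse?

Compare the square of the longest side to the sum of squares of the other two: 98² + 249² = 71605 < 116964 = 342².

obtuse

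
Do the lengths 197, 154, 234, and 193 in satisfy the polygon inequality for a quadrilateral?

Yes

A quadrilateral exists iff every side is shorter than the sum of the others — equivalently, the longest side is less than the sum of the rest.
Longest side 234 < 544 (sum of the remaining 3), so yes.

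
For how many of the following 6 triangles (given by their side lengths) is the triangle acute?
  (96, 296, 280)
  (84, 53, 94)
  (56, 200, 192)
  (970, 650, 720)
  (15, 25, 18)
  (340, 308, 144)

1

(96,296,280): 96²+280² = 87616 = 296² → right
(84,53,94): 53²+84² = 9865 > 8836 = 94² → acute
(56,200,192): 56²+192² = 40000 = 200² → right
(970,650,720): 650²+720² = 940900 = 970² → right
(15,25,18): 15²+18² = 549 < 625 = 25² → obtuse
(340,308,144): 144²+308² = 115600 = 340² → right
1 of the 6 is acute.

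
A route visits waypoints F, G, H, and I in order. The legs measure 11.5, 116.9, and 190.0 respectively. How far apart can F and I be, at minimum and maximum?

61.6 ≤ FI ≤ 318.4

The maximum is all hops collinear in one direction: 11.5 + 116.9 + 190.0 = 318.4.
The longest hop is 190.0; the others sum to 128.4. Folding the others back against it leaves at least 190.0 − 128.4 = 61.6.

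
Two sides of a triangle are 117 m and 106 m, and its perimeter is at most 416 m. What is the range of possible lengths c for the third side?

11 < c ≤ 193

Triangle inequality alone gives 11 < c < 223.
The perimeter condition gives c ≤ 416 − 117 − 106 = 193.
Intersecting the two: 11 < c ≤ 193.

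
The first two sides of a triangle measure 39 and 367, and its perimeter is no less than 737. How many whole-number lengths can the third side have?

75

Triangle inequality: 328 < x < 406. Perimeter ≥ 737 gives x ≥ 737 − 39 − 367 = 331.
So 331 ≤ x < 406; integers 331 through 405: 75 values.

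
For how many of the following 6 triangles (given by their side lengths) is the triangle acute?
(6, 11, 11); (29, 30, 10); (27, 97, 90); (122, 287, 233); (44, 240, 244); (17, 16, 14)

(6,11,11): 6²+11² = 157 > 121 = 11² → acute
(29,30,10): 10²+29² = 941 > 900 = 30² → acute
(27,97,90): 27²+90² = 8829 < 9409 = 97² → obtuse
(122,287,233): 122²+233² = 69173 < 82369 = 287² → obtuse
(44,240,244): 44²+240² = 59536 = 244² → right
(17,16,14): 14²+16² = 452 > 289 = 17² → acute
3 of the 6 are acute.

3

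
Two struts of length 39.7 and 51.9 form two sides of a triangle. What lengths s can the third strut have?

12.2 < s < 91.6

By the triangle inequality, s must be less than 39.7 + 51.9 = 91.6 and greater than |39.7 − 51.9| = 12.2.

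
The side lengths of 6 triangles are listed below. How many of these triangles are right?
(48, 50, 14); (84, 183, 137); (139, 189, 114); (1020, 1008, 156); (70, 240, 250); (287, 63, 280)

(48,50,14): 14²+48² = 2500 = 50² → right
(84,183,137): 84²+137² = 25825 < 33489 = 183² → obtuse
(139,189,114): 114²+139² = 32317 < 35721 = 189² → obtuse
(1020,1008,156): 156²+1008² = 1040400 = 1020² → right
(70,240,250): 70²+240² = 62500 = 250² → right
(287,63,280): 63²+280² = 82369 = 287² → right
4 of the 6 are right.

4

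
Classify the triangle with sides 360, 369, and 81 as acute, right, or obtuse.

Compare the square of the longest side to the sum of squares of the other two: 81² + 360² = 136161 = 369².

right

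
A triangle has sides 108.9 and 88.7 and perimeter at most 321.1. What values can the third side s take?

Triangle inequality alone gives 20.2 < s < 197.6.
The perimeter condition gives s ≤ 321.1 − 108.9 − 88.7 = 123.5.
Intersecting the two: 20.2 < s ≤ 123.5.

20.2 < s ≤ 123.5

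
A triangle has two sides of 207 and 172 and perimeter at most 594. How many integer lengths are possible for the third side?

Triangle inequality: 35 < x < 379. Perimeter ≤ 594 gives x ≤ 594 − 207 − 172 = 215.
So 35 < x ≤ 215; integers 36 through 215: 180 values.

180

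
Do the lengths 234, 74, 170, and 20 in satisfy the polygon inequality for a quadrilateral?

A quadrilateral exists iff every side is shorter than the sum of the others — equivalently, the longest side is less than the sum of the rest.
Longest side 234 < 264 (sum of the remaining 3), so yes.

Yes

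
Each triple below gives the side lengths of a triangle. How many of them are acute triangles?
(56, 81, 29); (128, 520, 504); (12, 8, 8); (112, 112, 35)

(56,81,29): 29²+56² = 3977 < 6561 = 81² → obtuse
(128,520,504): 128²+504² = 270400 = 520² → right
(12,8,8): 8²+8² = 128 < 144 = 12² → obtuse
(112,112,35): 35²+112² = 13769 > 12544 = 112² → acute
1 of the 4 is acute.

1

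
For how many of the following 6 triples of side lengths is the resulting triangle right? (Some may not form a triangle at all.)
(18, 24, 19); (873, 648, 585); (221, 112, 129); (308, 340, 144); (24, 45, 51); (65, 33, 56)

(18,24,19): 18²+19² = 685 > 576 = 24² → acute
(873,648,585): 585²+648² = 762129 = 873² → right
(221,112,129): 112²+129² = 29185 < 48841 = 221² → obtuse
(308,340,144): 144²+308² = 115600 = 340² → right
(24,45,51): 24²+45² = 2601 = 51² → right
(65,33,56): 33²+56² = 4225 = 65² → right
4 of the 6 are right.

4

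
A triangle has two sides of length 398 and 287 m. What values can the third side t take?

By the triangle inequality, t must be less than 398 + 287 = 685 and greater than |398 − 287| = 111.

111 < t < 685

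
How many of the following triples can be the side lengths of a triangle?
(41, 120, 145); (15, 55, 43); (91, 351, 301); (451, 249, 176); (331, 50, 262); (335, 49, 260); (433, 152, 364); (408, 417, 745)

(41,120,145): 41+120 > 145 → valid
(15,43,55): 15+43 > 55 → valid
(91,301,351): 91+301 > 351 → valid
(176,249,451): 176+249 ≤ 451 → not valid
(50,262,331): 50+262 ≤ 331 → not valid
(49,260,335): 49+260 ≤ 335 → not valid
(152,364,433): 152+364 > 433 → valid
(408,417,745): 408+417 > 745 → valid
5 of the 8 triples form a triangle.

5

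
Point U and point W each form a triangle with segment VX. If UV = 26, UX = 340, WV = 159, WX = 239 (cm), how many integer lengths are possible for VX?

From triangle UVX: 314 < VX < 366.
From triangle WVX: 80 < VX < 398.
Intersection: 314 < VX < 366, so integers 315 through 365: 51 values.

51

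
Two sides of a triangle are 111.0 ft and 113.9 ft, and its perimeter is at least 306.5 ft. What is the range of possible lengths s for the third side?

81.6 ≤ s < 224.9 ft

Triangle inequality alone gives 2.9 < s < 224.9.
The perimeter condition gives s ≥ 306.5 − 111.0 − 113.9 = 81.6.
Intersecting the two: 81.6 ≤ s < 224.9.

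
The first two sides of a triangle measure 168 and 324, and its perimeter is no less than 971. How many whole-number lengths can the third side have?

Triangle inequality: 156 < x < 492. Perimeter ≥ 971 gives x ≥ 971 − 168 − 324 = 479.
So 479 ≤ x < 492; integers 479 through 491: 13 values.

13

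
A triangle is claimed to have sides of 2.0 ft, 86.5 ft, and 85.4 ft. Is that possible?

Yes

The longest side is 86.5, and the other two sum to 87.4.
Since 87.4 > 86.5, the triangle inequality holds.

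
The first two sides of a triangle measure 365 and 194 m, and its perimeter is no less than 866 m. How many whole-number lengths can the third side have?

252

Triangle inequality: 171 < x < 559. Perimeter ≥ 866 gives x ≥ 866 − 365 − 194 = 307.
So 307 ≤ x < 559; integers 307 through 558: 252 values.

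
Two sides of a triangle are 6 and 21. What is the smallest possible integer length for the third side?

16

The third side must be strictly greater than |6 − 21| = 15.
The smallest integer above 15 is 16.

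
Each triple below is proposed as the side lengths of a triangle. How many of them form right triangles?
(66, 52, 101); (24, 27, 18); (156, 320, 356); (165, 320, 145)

1

(66,52,101): 52²+66² = 7060 < 10201 = 101² → obtuse
(24,27,18): 18²+24² = 900 > 729 = 27² → acute
(156,320,356): 156²+320² = 126736 = 356² → right
(165,320,145): 145+165 ≤ 320, not a triangle
1 of the 4 is right.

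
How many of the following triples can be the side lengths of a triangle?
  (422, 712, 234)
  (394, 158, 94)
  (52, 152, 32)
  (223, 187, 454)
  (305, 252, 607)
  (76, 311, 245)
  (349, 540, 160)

(234,422,712): 234+422 ≤ 712 → not valid
(94,158,394): 94+158 ≤ 394 → not valid
(32,52,152): 32+52 ≤ 152 → not valid
(187,223,454): 187+223 ≤ 454 → not valid
(252,305,607): 252+305 ≤ 607 → not valid
(76,245,311): 76+245 > 311 → valid
(160,349,540): 160+349 ≤ 540 → not valid
1 of the 7 triples forms a triangle.

1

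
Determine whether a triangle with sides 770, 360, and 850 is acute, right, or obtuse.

right

Compare the square of the longest side to the sum of squares of the other two: 360² + 770² = 722500 = 850².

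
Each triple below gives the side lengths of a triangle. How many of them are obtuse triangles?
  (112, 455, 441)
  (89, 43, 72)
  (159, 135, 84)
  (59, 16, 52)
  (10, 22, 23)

2

(112,455,441): 112²+441² = 207025 = 455² → right
(89,43,72): 43²+72² = 7033 < 7921 = 89² → obtuse
(159,135,84): 84²+135² = 25281 = 159² → right
(59,16,52): 16²+52² = 2960 < 3481 = 59² → obtuse
(10,22,23): 10²+22² = 584 > 529 = 23² → acute
2 of the 5 are obtuse.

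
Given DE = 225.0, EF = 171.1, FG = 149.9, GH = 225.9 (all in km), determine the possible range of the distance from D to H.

0 ≤ DH ≤ 771.9 km

The maximum is all hops collinear in one direction: 225.0 + 171.1 + 149.9 + 225.9 = 771.9.
The longest hop is 225.9; the others sum to 546.0. Since 225.9 ≤ 546.0, the path can fold back on itself completely, so the minimum distance is 0.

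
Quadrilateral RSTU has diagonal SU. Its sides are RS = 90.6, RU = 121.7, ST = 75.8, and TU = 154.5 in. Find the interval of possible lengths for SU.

78.7 < SU < 212.3

From triangle RSU: |90.6 − 121.7| < SU < 90.6 + 121.7, i.e. 31.1 < SU < 212.3.
From triangle TSU: 78.7 < SU < 230.3.
Both must hold, so SU lies in the intersection.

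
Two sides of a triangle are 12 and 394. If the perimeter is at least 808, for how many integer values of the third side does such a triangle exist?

4

Triangle inequality: 382 < x < 406. Perimeter ≥ 808 gives x ≥ 808 − 12 − 394 = 402.
So 402 ≤ x < 406; integers 402 through 405: 4 values.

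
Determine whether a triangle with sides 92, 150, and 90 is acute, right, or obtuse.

Compare the square of the longest side to the sum of squares of the other two: 90² + 92² = 16564 < 22500 = 150².

obtuse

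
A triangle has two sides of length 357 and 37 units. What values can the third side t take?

By the triangle inequality, t must be less than 357 + 37 = 394 and greater than |357 − 37| = 320.

320 < t < 394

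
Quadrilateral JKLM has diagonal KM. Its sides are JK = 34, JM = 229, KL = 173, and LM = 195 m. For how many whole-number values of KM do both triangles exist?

67

From triangle JKM: 195 < KM < 263.
From triangle LKM: 22 < KM < 368.
Intersection: 195 < KM < 263, so integers 196 through 262: 67 values.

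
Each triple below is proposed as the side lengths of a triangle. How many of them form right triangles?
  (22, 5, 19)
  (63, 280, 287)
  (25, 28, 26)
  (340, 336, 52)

(22,5,19): 5²+19² = 386 < 484 = 22² → obtuse
(63,280,287): 63²+280² = 82369 = 287² → right
(25,28,26): 25²+26² = 1301 > 784 = 28² → acute
(340,336,52): 52²+336² = 115600 = 340² → right
2 of the 4 are right.

2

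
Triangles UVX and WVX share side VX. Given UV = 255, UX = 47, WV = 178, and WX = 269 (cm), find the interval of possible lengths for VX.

From triangle UVX: |255 − 47| < VX < 255 + 47, i.e. 208 < VX < 302.
From triangle WVX: 91 < VX < 447.
Both must hold, so VX lies in the intersection.

208 < VX < 302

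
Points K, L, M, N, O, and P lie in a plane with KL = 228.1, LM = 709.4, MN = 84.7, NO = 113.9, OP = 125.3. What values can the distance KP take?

157.4 ≤ KP ≤ 1261.4

The maximum is all hops collinear in one direction: 228.1 + 709.4 + 84.7 + 113.9 + 125.3 = 1261.4.
The longest hop is 709.4; the others sum to 552.0. Folding the others back against it leaves at least 709.4 − 552.0 = 157.4.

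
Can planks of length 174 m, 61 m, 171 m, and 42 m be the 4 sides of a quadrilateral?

A quadrilateral exists iff every side is shorter than the sum of the others — equivalently, the longest side is less than the sum of the rest.
Longest side 174 < 274 (sum of the remaining 3), so yes.

Yes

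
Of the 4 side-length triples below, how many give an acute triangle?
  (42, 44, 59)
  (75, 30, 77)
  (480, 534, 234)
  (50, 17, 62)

(42,44,59): 42²+44² = 3700 > 3481 = 59² → acute
(75,30,77): 30²+75² = 6525 > 5929 = 77² → acute
(480,534,234): 234²+480² = 285156 = 534² → right
(50,17,62): 17²+50² = 2789 < 3844 = 62² → obtuse
2 of the 4 are acute.

2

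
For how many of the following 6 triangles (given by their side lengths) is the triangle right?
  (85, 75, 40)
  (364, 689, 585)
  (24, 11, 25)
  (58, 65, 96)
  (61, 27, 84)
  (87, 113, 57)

2

(85,75,40): 40²+75² = 7225 = 85² → right
(364,689,585): 364²+585² = 474721 = 689² → right
(24,11,25): 11²+24² = 697 > 625 = 25² → acute
(58,65,96): 58²+65² = 7589 < 9216 = 96² → obtuse
(61,27,84): 27²+61² = 4450 < 7056 = 84² → obtuse
(87,113,57): 57²+87² = 10818 < 12769 = 113² → obtuse
2 of the 6 are right.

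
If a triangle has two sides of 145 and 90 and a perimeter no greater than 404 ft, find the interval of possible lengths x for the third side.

Triangle inequality alone gives 55 < x < 235.
The perimeter condition gives x ≤ 404 − 145 − 90 = 169.
Intersecting the two: 55 < x ≤ 169.

55 < x ≤ 169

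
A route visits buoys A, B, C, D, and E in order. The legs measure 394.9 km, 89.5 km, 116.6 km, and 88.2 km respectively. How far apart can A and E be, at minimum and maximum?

100.6 ≤ AE ≤ 689.2 km

The maximum is all hops collinear in one direction: 394.9 + 89.5 + 116.6 + 88.2 = 689.2.
The longest hop is 394.9; the others sum to 294.3. Folding the others back against it leaves at least 394.9 − 294.3 = 100.6.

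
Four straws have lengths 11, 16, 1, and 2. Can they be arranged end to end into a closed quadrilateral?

For a quadrilateral, each side must be shorter than the sum of the others.
Here the longest side is 16, but the remaining 3 sides sum to only 14.

No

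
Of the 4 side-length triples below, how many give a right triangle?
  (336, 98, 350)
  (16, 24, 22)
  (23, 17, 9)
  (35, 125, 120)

2

(336,98,350): 98²+336² = 122500 = 350² → right
(16,24,22): 16²+22² = 740 > 576 = 24² → acute
(23,17,9): 9²+17² = 370 < 529 = 23² → obtuse
(35,125,120): 35²+120² = 15625 = 125² → right
2 of the 4 are right.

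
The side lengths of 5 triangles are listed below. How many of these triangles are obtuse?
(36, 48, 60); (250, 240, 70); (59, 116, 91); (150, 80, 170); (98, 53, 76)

(36,48,60): 36²+48² = 3600 = 60² → right
(250,240,70): 70²+240² = 62500 = 250² → right
(59,116,91): 59²+91² = 11762 < 13456 = 116² → obtuse
(150,80,170): 80²+150² = 28900 = 170² → right
(98,53,76): 53²+76² = 8585 < 9604 = 98² → obtuse
2 of the 5 are obtuse.

2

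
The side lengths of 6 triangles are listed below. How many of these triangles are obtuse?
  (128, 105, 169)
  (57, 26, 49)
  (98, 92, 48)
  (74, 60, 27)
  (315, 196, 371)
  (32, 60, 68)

(128,105,169): 105²+128² = 27409 < 28561 = 169² → obtuse
(57,26,49): 26²+49² = 3077 < 3249 = 57² → obtuse
(98,92,48): 48²+92² = 10768 > 9604 = 98² → acute
(74,60,27): 27²+60² = 4329 < 5476 = 74² → obtuse
(315,196,371): 196²+315² = 137641 = 371² → right
(32,60,68): 32²+60² = 4624 = 68² → right
3 of the 6 are obtuse.

3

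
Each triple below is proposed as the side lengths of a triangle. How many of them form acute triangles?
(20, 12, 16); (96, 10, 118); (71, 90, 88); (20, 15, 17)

2

(20,12,16): 12²+16² = 400 = 20² → right
(96,10,118): 10+96 ≤ 118, not a triangle
(71,90,88): 71²+88² = 12785 > 8100 = 90² → acute
(20,15,17): 15²+17² = 514 > 400 = 20² → acute
2 of the 4 are acute.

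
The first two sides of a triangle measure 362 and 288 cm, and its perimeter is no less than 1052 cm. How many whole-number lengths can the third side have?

248

Triangle inequality: 74 < x < 650. Perimeter ≥ 1052 gives x ≥ 1052 − 362 − 288 = 402.
So 402 ≤ x < 650; integers 402 through 649: 248 values.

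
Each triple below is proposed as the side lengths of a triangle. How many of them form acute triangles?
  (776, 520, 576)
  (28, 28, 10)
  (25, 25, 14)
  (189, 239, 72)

2

(776,520,576): 520²+576² = 602176 = 776² → right
(28,28,10): 10²+28² = 884 > 784 = 28² → acute
(25,25,14): 14²+25² = 821 > 625 = 25² → acute
(189,239,72): 72²+189² = 40905 < 57121 = 239² → obtuse
2 of the 4 are acute.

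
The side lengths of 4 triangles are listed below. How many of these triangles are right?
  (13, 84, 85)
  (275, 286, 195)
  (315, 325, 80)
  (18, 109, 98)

2

(13,84,85): 13²+84² = 7225 = 85² → right
(275,286,195): 195²+275² = 113650 > 81796 = 286² → acute
(315,325,80): 80²+315² = 105625 = 325² → right
(18,109,98): 18²+98² = 9928 < 11881 = 109² → obtuse
2 of the 4 are right.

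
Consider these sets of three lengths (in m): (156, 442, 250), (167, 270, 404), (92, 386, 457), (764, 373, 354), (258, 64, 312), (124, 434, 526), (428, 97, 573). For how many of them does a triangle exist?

4

(156,250,442): 156+250 ≤ 442 → not valid
(167,270,404): 167+270 > 404 → valid
(92,386,457): 92+386 > 457 → valid
(354,373,764): 354+373 ≤ 764 → not valid
(64,258,312): 64+258 > 312 → valid
(124,434,526): 124+434 > 526 → valid
(97,428,573): 97+428 ≤ 573 → not valid
4 of the 7 triples form a triangle.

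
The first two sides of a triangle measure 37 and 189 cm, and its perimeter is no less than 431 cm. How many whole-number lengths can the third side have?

Triangle inequality: 152 < x < 226. Perimeter ≥ 431 gives x ≥ 431 − 37 − 189 = 205.
So 205 ≤ x < 226; integers 205 through 225: 21 values.

21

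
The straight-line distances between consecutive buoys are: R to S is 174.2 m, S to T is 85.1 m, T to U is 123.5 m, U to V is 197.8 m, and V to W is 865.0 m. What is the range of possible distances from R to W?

284.4 ≤ RW ≤ 1445.6 m

The maximum is all hops collinear in one direction: 174.2 + 85.1 + 123.5 + 197.8 + 865.0 = 1445.6.
The longest hop is 865.0; the others sum to 580.6. Folding the others back against it leaves at least 865.0 − 580.6 = 284.4.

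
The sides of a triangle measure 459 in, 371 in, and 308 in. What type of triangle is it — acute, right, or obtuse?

Compare the square of the longest side to the sum of squares of the other two: 308² + 371² = 232505 > 210681 = 459².

acute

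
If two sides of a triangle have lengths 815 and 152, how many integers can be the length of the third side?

303

The third side lies in the open interval (663, 967).
Integers from 664 to 966 inclusive: 966 − 664 + 1 = 303.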